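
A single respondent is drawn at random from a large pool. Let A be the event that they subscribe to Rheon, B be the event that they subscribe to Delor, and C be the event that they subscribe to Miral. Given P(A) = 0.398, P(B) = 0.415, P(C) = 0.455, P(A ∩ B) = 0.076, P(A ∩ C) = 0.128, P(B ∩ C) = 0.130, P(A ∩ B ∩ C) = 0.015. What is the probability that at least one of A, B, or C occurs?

Inclusion–exclusion gives
P(A ∪ B ∪ C) = 0.398 + 0.415 + 0.455 − 0.076 − 0.128 − 0.130 + 0.015 = 0.949

0.949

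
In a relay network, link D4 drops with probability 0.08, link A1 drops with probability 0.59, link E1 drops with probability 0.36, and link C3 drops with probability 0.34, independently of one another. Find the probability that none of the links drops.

0.15932928

Independence gives P(none) = ∏(1 − pᵢ).
P(none) = (1 − 0.08) × (1 − 0.59) × (1 − 0.36) × (1 − 0.34) = 0.92 × 0.41 × 0.64 × 0.66 = 0.15932928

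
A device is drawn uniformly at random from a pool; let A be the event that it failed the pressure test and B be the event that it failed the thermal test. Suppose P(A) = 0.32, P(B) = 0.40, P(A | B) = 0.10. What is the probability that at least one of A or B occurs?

0.68

P(A ∩ B) = P(B)·P(A|B) = 0.40 × 0.10 = 0.04
Using inclusion–exclusion:
P(A ∪ B) = 0.32 + 0.40 − 0.04 = 0.68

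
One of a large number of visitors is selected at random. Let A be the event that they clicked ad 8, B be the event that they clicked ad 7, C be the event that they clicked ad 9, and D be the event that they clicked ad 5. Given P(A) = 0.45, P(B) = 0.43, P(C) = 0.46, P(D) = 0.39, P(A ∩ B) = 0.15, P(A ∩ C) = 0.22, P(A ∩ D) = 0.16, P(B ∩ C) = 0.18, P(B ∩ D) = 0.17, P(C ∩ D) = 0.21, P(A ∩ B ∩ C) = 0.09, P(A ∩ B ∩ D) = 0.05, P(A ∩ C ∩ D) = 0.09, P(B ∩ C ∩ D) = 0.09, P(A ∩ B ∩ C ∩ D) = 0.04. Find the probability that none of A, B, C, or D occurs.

Inclusion–exclusion gives
P(A ∪ B ∪ C ∪ D) = 0.45 + 0.43 + 0.46 + 0.39 − 0.15 − 0.22 − 0.16 − 0.18 − 0.17 − 0.21 + 0.09 + 0.05 + 0.09 + 0.09 − 0.04 = 0.92
P(none) = 1 − 0.92 = 0.08

0.08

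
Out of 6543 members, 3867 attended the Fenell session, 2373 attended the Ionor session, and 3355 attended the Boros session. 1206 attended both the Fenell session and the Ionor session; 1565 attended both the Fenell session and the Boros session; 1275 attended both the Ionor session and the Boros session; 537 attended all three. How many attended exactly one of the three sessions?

3114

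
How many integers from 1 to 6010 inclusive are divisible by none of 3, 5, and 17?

3016

Using inclusion–exclusion:
2003 + 1202 + 353 − 400 − 117 − 70 + 23 = 2994
6010 − 2994 = 3016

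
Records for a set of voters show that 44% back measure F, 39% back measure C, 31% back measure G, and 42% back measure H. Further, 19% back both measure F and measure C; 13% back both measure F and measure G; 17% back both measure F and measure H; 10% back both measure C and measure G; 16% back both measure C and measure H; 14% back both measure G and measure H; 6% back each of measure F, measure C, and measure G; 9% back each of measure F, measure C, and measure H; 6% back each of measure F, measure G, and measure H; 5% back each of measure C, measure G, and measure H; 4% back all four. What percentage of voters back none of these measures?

Apply inclusion-exclusion:
P(union) = 44 + 39 + 31 + 42 − 19 − 13 − 17 − 10 − 16 − 14 + 6 + 9 + 6 + 5 − 4 = 89%
P(none) = 100% − 89% = 11%

11%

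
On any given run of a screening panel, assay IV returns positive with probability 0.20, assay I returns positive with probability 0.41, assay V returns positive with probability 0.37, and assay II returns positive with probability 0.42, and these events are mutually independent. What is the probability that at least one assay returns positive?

0.8275312

Since the events are independent, P(none) is the product of the individual non-occurrence probabilities.
P(none) = (1 − 0.20) × (1 − 0.41) × (1 − 0.37) × (1 − 0.42) = 0.80 × 0.59 × 0.63 × 0.58 = 0.1724688
P(at least one) = 1 − 0.1724688 = 0.8275312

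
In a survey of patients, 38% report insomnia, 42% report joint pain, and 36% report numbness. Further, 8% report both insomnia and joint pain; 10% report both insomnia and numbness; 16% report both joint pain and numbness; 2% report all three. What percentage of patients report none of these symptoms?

By inclusion-exclusion,
P(≥1) = 38 + 42 + 36 − 8 − 10 − 16 + 2 = 84%
P(none) = 100% − 84% = 16%

16%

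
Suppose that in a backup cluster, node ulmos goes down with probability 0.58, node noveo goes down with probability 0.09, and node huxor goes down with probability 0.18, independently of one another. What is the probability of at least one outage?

0.686596

P(none) = (1 − 0.58) × (1 − 0.09) × (1 − 0.18) = 0.42 × 0.91 × 0.82 = 0.313404
P(at least one) = 1 − 0.313404 = 0.686596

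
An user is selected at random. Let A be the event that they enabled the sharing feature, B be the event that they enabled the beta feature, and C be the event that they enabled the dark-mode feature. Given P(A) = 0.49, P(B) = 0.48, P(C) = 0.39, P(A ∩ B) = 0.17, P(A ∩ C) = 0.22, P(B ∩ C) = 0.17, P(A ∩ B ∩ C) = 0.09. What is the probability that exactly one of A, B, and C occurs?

By inclusion–exclusion (exactly-one form):
P(exactly one) = 0.49 + 0.48 + 0.39 − 2·0.17 − 2·0.22 − 2·0.17 + 3·0.09 = 0.51

0.51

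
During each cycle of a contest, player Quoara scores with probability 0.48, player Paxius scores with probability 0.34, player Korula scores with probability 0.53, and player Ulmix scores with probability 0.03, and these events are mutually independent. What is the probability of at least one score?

0.84353512

P(none) = (1 − 0.48) × (1 − 0.34) × (1 − 0.53) × (1 − 0.03) = 0.52 × 0.66 × 0.47 × 0.97 = 0.15646488
P(at least one) = 1 − 0.15646488 = 0.84353512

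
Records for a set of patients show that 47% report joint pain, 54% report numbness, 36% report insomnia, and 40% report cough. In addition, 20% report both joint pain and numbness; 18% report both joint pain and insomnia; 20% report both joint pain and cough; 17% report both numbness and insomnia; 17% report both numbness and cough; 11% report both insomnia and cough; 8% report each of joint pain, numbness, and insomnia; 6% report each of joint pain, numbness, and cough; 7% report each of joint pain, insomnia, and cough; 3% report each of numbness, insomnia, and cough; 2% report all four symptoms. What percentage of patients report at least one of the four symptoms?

96%

Apply inclusion-exclusion:
P(at least one) = 47 + 54 + 36 + 40 − 20 − 18 − 20 − 17 − 17 − 11 + 8 + 6 + 7 + 3 − 2 = 96%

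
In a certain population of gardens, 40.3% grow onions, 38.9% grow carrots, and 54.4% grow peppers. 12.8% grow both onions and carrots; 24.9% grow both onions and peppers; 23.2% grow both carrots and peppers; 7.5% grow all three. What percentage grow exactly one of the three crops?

By inclusion–exclusion (exactly-one form):
P(exactly one) = 40.3 + 38.9 + 54.4 − 2·12.8 − 2·24.9 − 2·23.2 + 3·7.5 = 34.3%

34.3%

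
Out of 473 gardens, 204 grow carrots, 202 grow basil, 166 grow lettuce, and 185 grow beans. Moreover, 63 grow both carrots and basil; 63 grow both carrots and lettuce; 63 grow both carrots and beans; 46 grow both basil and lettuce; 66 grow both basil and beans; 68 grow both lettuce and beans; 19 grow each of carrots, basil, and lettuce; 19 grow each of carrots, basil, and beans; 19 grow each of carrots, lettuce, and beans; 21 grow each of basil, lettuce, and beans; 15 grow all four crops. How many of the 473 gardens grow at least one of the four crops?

N(≥1) = 204 + 202 + 166 + 185 − 63 − 63 − 63 − 46 − 66 − 68 + 19 + 19 + 19 + 21 − 15 = 451

451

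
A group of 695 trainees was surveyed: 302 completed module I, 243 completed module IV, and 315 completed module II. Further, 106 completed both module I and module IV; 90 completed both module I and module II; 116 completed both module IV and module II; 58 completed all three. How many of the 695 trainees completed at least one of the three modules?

N(≥1) = 302 + 243 + 315 − 106 − 90 − 116 + 58 = 606

606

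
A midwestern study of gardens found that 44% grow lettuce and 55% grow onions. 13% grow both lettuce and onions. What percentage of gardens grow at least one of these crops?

86%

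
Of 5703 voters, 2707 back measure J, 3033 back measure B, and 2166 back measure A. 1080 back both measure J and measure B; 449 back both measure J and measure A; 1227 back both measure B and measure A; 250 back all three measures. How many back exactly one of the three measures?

N(exactly one) = 2707 + 3033 + 2166 − 2·1080 − 2·449 − 2·1227 + 3·250 = 3144

3144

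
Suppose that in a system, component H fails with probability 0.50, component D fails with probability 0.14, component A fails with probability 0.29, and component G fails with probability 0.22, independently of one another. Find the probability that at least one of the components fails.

0.761866

Since the events are independent, P(none) is the product of the individual non-occurrence probabilities.
P(none) = (1 − 0.50) × (1 − 0.14) × (1 − 0.29) × (1 − 0.22) = 0.50 × 0.86 × 0.71 × 0.78 = 0.238134
P(at least one) = 1 − 0.238134 = 0.761866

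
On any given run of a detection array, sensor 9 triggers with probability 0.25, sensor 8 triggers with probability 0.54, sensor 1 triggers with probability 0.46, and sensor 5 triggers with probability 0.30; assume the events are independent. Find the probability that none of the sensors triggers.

P(none) = (1 − 0.25) × (1 − 0.54) × (1 − 0.46) × (1 − 0.30) = 0.75 × 0.46 × 0.54 × 0.70 = 0.13041

0.13041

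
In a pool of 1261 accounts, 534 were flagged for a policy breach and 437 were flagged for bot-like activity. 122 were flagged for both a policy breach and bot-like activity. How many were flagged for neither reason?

N(≥1) = 534 + 437 − 122 = 849
None: 1261 − 849 = 412

412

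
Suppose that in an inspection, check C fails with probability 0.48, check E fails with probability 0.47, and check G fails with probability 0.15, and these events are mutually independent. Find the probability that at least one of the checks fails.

0.76574

Independence gives P(none) = ∏(1 − pᵢ).
P(none) = (1 − 0.48) × (1 − 0.47) × (1 − 0.15) = 0.52 × 0.53 × 0.85 = 0.23426
P(at least one) = 1 − 0.23426 = 0.76574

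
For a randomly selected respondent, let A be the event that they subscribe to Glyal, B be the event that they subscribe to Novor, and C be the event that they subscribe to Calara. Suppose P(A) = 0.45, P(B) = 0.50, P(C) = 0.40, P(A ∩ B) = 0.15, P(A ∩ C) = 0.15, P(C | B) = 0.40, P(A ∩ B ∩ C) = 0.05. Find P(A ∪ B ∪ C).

0.90

P(B ∩ C) = P(B)·P(C|B) = 0.50 × 0.40 = 0.20
P(A ∪ B ∪ C) = 0.45 + 0.50 + 0.40 − 0.15 − 0.15 − 0.20 + 0.05 = 0.90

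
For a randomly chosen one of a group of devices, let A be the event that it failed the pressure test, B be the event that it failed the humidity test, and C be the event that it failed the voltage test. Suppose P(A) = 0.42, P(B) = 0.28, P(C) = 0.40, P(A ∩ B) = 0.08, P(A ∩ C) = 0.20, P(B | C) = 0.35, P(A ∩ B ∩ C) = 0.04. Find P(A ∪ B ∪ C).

P(B ∩ C) = P(C)·P(B|C) = 0.40 × 0.35 = 0.14
P(A ∪ B ∪ C) = 0.42 + 0.28 + 0.40 − 0.08 − 0.20 − 0.14 + 0.04 = 0.72

0.72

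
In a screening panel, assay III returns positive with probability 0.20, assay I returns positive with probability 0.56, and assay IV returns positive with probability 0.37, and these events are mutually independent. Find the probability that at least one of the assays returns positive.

0.77824

P(none) = (1 − 0.20) × (1 − 0.56) × (1 − 0.37) = 0.80 × 0.44 × 0.63 = 0.22176
P(at least one) = 1 − 0.22176 = 0.77824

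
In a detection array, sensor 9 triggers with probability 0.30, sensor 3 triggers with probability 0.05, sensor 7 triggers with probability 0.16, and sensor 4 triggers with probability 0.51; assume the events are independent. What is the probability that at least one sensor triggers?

Since the events are independent, P(none) is the product of the individual non-occurrence probabilities.
P(none) = (1 − 0.30) × (1 − 0.05) × (1 − 0.16) × (1 − 0.51) = 0.70 × 0.95 × 0.84 × 0.49 = 0.273714
P(at least one) = 1 − 0.273714 = 0.726286

0.726286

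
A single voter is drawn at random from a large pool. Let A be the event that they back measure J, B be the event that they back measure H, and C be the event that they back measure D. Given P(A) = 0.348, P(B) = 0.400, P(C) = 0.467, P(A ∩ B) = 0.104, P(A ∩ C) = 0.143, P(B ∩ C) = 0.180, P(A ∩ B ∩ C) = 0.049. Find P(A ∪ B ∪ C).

Using inclusion–exclusion:
P(A ∪ B ∪ C) = 0.348 + 0.400 + 0.467 − 0.104 − 0.143 − 0.180 + 0.049 = 0.837

0.837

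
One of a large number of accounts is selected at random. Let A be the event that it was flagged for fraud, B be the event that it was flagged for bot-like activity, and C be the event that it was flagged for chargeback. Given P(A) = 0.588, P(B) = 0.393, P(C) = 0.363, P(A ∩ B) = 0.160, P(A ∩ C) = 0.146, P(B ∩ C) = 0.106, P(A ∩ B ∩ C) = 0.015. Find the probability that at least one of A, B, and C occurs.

Apply inclusion-exclusion:
P(A ∪ B ∪ C) = 0.588 + 0.393 + 0.363 − 0.160 − 0.146 − 0.106 + 0.015 = 0.947

0.947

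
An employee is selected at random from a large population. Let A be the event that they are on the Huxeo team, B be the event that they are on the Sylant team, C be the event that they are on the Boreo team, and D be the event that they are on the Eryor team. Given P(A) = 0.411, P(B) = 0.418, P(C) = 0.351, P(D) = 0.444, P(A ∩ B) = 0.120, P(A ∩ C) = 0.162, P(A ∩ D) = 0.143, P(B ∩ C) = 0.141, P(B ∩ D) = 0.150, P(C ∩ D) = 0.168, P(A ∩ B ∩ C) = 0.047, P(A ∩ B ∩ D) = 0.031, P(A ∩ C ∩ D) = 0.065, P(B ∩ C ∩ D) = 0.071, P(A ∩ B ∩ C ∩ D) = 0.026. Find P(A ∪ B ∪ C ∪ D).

0.928

P(A ∪ B ∪ C ∪ D) = 0.411 + 0.418 + 0.351 + 0.444 − 0.120 − 0.162 − 0.143 − 0.141 − 0.150 − 0.168 + 0.047 + 0.031 + 0.065 + 0.071 − 0.026 = 0.928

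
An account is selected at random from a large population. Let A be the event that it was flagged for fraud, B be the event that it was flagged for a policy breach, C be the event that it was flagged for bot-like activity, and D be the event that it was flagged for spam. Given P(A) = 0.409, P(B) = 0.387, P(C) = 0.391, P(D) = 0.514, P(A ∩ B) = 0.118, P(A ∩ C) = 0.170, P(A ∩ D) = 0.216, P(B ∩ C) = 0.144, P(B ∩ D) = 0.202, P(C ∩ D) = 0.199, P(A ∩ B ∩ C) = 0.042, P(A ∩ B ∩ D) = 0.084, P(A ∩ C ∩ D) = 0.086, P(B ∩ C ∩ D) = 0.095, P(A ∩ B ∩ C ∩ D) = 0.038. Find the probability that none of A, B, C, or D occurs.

Apply inclusion-exclusion:
P(A ∪ B ∪ C ∪ D) = 0.409 + 0.387 + 0.391 + 0.514 − 0.118 − 0.170 − 0.216 − 0.144 − 0.202 − 0.199 + 0.042 + 0.084 + 0.086 + 0.095 − 0.038 = 0.921
P(none) = 1 − 0.921 = 0.079

0.079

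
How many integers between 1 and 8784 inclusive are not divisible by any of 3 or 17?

5512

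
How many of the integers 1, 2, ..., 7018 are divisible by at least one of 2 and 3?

3509 + 2339 − 1169 = 4679

4679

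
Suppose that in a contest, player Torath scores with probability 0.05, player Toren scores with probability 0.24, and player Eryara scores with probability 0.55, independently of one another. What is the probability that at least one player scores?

P(none) = (1 − 0.05) × (1 − 0.24) × (1 − 0.55) = 0.95 × 0.76 × 0.45 = 0.3249
P(at least one) = 1 − 0.3249 = 0.6751

0.6751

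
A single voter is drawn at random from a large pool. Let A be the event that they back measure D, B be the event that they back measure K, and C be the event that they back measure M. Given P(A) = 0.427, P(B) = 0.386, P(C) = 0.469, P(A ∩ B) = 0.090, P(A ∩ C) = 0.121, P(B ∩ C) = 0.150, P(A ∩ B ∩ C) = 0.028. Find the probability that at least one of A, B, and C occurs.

0.949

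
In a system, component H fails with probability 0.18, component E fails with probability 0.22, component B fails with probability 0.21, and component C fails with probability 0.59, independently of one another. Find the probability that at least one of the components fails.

0.79283356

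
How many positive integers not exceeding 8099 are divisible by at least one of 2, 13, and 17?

4581

4049 + 623 + 476 − 311 − 238 − 36 + 18 = 4581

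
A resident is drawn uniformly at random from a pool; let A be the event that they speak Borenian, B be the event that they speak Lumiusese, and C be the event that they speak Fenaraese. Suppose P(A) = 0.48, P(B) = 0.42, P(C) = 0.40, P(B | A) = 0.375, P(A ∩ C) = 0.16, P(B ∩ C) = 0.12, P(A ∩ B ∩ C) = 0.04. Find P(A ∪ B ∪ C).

0.88

P(A ∩ B) = P(A)·P(B|A) = 0.48 × 0.375 = 0.18
Inclusion–exclusion gives
P(A ∪ B ∪ C) = 0.48 + 0.42 + 0.40 − 0.18 − 0.16 − 0.12 + 0.04 = 0.88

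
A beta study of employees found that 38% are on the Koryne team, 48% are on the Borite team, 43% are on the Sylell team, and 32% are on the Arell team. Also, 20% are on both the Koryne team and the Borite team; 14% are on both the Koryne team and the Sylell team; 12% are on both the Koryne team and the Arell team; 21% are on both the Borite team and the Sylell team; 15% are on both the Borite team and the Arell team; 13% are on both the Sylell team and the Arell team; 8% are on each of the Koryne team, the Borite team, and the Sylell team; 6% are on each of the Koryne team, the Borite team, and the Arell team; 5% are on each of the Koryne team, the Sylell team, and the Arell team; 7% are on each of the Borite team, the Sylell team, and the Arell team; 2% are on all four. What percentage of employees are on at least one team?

90%

By inclusion–exclusion:
P(at least one) = 38 + 48 + 43 + 32 − 20 − 14 − 12 − 21 − 15 − 13 + 8 + 6 + 5 + 7 − 2 = 90%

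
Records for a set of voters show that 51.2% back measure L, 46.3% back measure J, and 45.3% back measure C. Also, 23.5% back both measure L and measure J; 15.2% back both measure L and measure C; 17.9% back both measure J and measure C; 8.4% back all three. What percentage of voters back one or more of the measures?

94.6%

P(union) = 51.2 + 46.3 + 45.3 − 23.5 − 15.2 − 17.9 + 8.4 = 94.6%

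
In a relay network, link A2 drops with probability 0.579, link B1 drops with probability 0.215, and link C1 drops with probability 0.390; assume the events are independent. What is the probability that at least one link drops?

0.79840415

P(none) = (1 − 0.579) × (1 − 0.215) × (1 − 0.390) = 0.421 × 0.785 × 0.610 = 0.20159585
P(at least one) = 1 − 0.20159585 = 0.79840415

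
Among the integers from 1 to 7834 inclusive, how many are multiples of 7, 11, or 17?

Using inclusion–exclusion:
⌊7834/7⌋ + ⌊7834/11⌋ + ⌊7834/17⌋ − ⌊7834/77⌋ − ⌊7834/119⌋ − ⌊7834/187⌋ + ⌊7834/1309⌋ = 1119 + 712 + 460 − 101 − 65 − 41 + 5 = 2089

2089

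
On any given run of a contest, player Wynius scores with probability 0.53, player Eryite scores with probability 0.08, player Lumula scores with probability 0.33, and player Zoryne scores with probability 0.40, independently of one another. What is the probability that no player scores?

0.1738248

P(none) = (1 − 0.53) × (1 − 0.08) × (1 − 0.33) × (1 − 0.40) = 0.47 × 0.92 × 0.67 × 0.60 = 0.1738248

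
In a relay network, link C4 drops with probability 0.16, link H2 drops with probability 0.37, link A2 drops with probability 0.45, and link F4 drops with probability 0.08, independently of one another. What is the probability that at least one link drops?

0.7322248

P(none) = (1 − 0.16) × (1 − 0.37) × (1 − 0.45) × (1 − 0.08) = 0.84 × 0.63 × 0.55 × 0.92 = 0.2677752
P(at least one) = 1 − 0.2677752 = 0.7322248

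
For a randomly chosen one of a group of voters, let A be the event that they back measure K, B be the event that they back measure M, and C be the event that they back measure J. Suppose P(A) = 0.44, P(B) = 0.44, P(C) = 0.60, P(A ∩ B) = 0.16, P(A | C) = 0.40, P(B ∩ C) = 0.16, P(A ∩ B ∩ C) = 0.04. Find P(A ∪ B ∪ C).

0.96

P(A ∩ C) = P(C)·P(A|C) = 0.60 × 0.40 = 0.24
P(A ∪ B ∪ C) = 0.44 + 0.44 + 0.60 − 0.16 − 0.24 − 0.16 + 0.04 = 0.96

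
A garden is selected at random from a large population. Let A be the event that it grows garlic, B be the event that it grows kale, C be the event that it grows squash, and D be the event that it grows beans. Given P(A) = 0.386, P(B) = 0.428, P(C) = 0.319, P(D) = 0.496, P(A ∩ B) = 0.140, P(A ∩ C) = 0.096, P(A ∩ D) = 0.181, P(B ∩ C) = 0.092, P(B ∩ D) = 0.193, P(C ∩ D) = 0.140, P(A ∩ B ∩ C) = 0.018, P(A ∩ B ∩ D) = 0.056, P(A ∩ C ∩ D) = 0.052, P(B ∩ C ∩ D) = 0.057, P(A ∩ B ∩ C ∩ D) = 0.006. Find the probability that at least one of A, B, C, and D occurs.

By inclusion-exclusion,
P(A ∪ B ∪ C ∪ D) = 0.386 + 0.428 + 0.319 + 0.496 − 0.140 − 0.096 − 0.181 − 0.092 − 0.193 − 0.140 + 0.018 + 0.056 + 0.052 + 0.057 − 0.006 = 0.964

0.964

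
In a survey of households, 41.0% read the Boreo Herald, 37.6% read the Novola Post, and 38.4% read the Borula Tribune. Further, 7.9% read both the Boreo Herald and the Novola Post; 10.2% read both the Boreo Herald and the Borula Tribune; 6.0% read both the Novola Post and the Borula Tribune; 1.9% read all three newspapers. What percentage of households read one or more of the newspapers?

Apply inclusion-exclusion:
P(union) = 41.0 + 37.6 + 38.4 − 7.9 − 10.2 − 6.0 + 1.9 = 94.8%

94.8%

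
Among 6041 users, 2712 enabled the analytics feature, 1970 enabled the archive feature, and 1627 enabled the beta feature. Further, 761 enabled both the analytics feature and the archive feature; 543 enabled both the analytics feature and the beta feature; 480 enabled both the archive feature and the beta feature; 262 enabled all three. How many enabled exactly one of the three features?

|exactly one| = 2712 + 1970 + 1627 − 2·761 − 2·543 − 2·480 + 3·262 = 3527

3527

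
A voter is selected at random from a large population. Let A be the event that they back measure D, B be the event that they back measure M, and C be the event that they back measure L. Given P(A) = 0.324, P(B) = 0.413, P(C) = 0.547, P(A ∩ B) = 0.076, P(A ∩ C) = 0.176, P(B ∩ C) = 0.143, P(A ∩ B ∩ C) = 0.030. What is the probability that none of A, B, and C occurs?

0.081

P(A ∪ B ∪ C) = 0.324 + 0.413 + 0.547 − 0.076 − 0.176 − 0.143 + 0.030 = 0.919
P(none) = 1 − 0.919 = 0.081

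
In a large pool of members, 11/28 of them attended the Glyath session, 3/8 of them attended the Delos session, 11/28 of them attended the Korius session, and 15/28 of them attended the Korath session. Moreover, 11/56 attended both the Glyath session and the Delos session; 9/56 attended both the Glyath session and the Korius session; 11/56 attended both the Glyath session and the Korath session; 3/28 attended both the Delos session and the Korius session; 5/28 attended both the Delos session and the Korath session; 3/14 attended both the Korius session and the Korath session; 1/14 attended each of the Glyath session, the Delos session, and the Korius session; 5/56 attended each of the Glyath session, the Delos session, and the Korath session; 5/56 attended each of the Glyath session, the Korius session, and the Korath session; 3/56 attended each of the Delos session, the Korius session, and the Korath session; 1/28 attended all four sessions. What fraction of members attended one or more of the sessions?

Apply inclusion-exclusion:
P(union) = 11/28 + 3/8 + 11/28 + 15/28 − 11/56 − 9/56 − 11/56 − 3/28 − 5/28 − 3/14 + 1/14 + 5/56 + 5/56 + 3/56 − 1/28 = 51/56

51/56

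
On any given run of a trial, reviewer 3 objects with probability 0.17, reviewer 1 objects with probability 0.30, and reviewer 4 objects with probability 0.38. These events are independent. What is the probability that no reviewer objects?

0.36022

Since the events are independent, P(none) is the product of the individual non-occurrence probabilities.
P(none) = (1 − 0.17) × (1 − 0.30) × (1 − 0.38) = 0.83 × 0.70 × 0.62 = 0.36022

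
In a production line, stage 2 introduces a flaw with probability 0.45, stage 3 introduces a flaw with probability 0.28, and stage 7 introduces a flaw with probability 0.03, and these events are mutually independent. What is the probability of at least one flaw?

P(none) = (1 − 0.45) × (1 − 0.28) × (1 − 0.03) = 0.55 × 0.72 × 0.97 = 0.38412
P(at least one) = 1 − 0.38412 = 0.61588

0.61588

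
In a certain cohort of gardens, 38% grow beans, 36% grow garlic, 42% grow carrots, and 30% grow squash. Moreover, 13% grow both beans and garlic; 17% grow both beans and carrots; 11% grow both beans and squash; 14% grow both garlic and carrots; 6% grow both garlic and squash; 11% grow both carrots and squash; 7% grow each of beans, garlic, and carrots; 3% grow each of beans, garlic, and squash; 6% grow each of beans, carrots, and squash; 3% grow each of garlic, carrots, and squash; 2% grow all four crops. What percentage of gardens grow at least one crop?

91%

Inclusion–exclusion gives
P(union) = 38 + 36 + 42 + 30 − 13 − 17 − 11 − 14 − 6 − 11 + 7 + 3 + 6 + 3 − 2 = 91%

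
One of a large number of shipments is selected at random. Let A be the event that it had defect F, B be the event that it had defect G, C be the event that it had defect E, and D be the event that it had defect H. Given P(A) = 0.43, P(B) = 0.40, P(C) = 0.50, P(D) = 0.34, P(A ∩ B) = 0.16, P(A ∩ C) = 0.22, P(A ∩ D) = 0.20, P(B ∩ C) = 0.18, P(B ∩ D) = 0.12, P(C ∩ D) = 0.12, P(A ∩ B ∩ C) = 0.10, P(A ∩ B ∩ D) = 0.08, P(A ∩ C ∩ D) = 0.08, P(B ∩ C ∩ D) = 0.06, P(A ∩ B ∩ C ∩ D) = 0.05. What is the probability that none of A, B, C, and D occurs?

Using inclusion–exclusion:
P(A ∪ B ∪ C ∪ D) = 0.43 + 0.40 + 0.50 + 0.34 − 0.16 − 0.22 − 0.20 − 0.18 − 0.12 − 0.12 + 0.10 + 0.08 + 0.08 + 0.06 − 0.05 = 0.94
P(none) = 1 − 0.94 = 0.06

0.06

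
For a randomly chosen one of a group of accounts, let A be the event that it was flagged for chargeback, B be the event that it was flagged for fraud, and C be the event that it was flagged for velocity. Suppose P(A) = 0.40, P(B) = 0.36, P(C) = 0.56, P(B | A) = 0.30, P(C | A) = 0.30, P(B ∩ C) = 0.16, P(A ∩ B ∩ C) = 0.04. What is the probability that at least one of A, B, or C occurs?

0.96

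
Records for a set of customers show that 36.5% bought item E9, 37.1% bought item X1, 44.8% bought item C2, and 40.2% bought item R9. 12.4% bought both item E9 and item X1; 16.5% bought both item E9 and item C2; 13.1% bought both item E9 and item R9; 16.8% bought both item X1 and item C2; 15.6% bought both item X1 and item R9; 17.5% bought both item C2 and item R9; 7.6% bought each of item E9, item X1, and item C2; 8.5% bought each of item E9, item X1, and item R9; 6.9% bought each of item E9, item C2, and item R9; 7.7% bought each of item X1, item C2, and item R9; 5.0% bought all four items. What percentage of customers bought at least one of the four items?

92.4%

Apply inclusion-exclusion:
P(≥1) = 36.5 + 37.1 + 44.8 + 40.2 − 12.4 − 16.5 − 13.1 − 16.8 − 15.6 − 17.5 + 7.6 + 8.5 + 6.9 + 7.7 − 5.0 = 92.4%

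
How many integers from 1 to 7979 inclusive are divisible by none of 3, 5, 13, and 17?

Apply inclusion-exclusion:
2659 + 1595 + 613 + 469 − 531 − 204 − 156 − 122 − 93 − 36 + 40 + 31 + 12 + 7 − 2 = 4282
7979 − 4282 = 3697

3697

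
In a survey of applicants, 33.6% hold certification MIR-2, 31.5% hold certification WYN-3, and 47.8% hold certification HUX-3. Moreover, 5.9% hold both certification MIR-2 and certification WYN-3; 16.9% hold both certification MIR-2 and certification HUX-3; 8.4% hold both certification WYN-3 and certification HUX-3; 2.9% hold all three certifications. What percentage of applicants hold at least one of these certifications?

P(at least one) = 33.6 + 31.5 + 47.8 − 5.9 − 16.9 − 8.4 + 2.9 = 84.6%

84.6%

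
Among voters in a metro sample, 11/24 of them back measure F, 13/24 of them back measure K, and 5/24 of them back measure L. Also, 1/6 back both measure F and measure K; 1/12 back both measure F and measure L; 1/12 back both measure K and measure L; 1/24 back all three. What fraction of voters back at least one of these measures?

11/12

Apply inclusion-exclusion:
P(≥1) = 11/24 + 13/24 + 5/24 − 1/6 − 1/12 − 1/12 + 1/24 = 11/12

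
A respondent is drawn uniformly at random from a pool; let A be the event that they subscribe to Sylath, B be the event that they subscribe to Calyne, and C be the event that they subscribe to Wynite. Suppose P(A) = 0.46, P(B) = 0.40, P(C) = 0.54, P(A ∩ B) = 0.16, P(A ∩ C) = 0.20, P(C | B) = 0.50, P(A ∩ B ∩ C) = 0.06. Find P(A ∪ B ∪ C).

P(B ∩ C) = P(B)·P(C|B) = 0.40 × 0.50 = 0.20
Inclusion–exclusion gives
P(A ∪ B ∪ C) = 0.46 + 0.40 + 0.54 − 0.16 − 0.20 − 0.20 + 0.06 = 0.90

0.90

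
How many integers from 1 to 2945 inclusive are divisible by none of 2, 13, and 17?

1280

floor(2945/2) + floor(2945/13) + floor(2945/17) − floor(2945/26) − floor(2945/34) − floor(2945/221) + floor(2945/442) = 1472 + 226 + 173 − 113 − 86 − 13 + 6 = 1665
2945 − 1665 = 1280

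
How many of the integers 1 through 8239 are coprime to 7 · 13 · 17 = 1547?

6136

1177 + 633 + 484 − 90 − 69 − 37 + 5 = 2103
8239 − 2103 = 6136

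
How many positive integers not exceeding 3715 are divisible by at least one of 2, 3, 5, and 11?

⌊3715/2⌋ + ⌊3715/3⌋ + ⌊3715/5⌋ + ⌊3715/11⌋ − ⌊3715/6⌋ − ⌊3715/10⌋ − ⌊3715/22⌋ − ⌊3715/15⌋ − ⌊3715/33⌋ − ⌊3715/55⌋ + ⌊3715/30⌋ + ⌊3715/66⌋ + ⌊3715/110⌋ + ⌊3715/165⌋ − ⌊3715/330⌋ = 1857 + 1238 + 743 + 337 − 619 − 371 − 168 − 247 − 112 − 67 + 123 + 56 + 33 + 22 − 11 = 2814

2814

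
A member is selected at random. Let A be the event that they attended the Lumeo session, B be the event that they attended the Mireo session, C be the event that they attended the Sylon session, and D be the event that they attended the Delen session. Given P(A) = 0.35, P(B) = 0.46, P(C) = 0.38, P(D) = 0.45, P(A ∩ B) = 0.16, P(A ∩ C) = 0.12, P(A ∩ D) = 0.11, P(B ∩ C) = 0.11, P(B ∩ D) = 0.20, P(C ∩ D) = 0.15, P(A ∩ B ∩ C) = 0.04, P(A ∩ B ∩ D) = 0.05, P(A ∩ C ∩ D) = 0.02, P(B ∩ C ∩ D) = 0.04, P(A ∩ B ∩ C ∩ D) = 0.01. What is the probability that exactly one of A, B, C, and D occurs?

P(exactly one) = 0.35 + 0.46 + 0.38 + 0.45 − 2·0.16 − 2·0.12 − 2·0.11 − 2·0.11 − 2·0.20 − 2·0.15 + 3·0.04 + 3·0.05 + 3·0.02 + 3·0.04 − 4·0.01 = 0.35

0.35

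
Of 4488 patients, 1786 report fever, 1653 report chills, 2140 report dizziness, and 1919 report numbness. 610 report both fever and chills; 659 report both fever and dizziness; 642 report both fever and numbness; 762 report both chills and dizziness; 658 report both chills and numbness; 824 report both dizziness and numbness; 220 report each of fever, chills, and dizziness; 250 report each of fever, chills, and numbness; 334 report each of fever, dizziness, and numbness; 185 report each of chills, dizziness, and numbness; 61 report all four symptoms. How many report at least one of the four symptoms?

4271

|union| = 1786 + 1653 + 2140 + 1919 − 610 − 659 − 642 − 762 − 658 − 824 + 220 + 250 + 334 + 185 − 61 = 4271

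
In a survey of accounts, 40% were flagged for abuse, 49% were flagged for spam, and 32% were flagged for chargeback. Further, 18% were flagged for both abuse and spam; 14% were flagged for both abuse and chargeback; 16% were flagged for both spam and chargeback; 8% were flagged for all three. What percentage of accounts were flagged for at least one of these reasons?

Apply inclusion-exclusion:
P(at least one) = 40 + 49 + 32 − 18 − 14 − 16 + 8 = 81%

81%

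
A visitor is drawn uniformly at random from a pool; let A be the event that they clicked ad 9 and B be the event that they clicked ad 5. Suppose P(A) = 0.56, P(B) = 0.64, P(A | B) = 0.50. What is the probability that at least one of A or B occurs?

P(A ∩ B) = P(B)·P(A|B) = 0.64 × 0.50 = 0.32
P(A ∪ B) = 0.56 + 0.64 − 0.32 = 0.88

0.88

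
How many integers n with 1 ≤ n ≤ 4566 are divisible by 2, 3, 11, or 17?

3264

By inclusion–exclusion:
⌊4566/2⌋ + ⌊4566/3⌋ + ⌊4566/11⌋ + ⌊4566/17⌋ − ⌊4566/6⌋ − ⌊4566/22⌋ − ⌊4566/34⌋ − ⌊4566/33⌋ − ⌊4566/51⌋ − ⌊4566/187⌋ + ⌊4566/66⌋ + ⌊4566/102⌋ + ⌊4566/374⌋ + ⌊4566/561⌋ − ⌊4566/1122⌋ = 2283 + 1522 + 415 + 268 − 761 − 207 − 134 − 138 − 89 − 24 + 69 + 44 + 12 + 8 − 4 = 3264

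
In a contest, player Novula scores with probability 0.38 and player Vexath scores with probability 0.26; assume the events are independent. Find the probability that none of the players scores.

0.4588

P(none) = (1 − 0.38) × (1 − 0.26) = 0.62 × 0.74 = 0.4588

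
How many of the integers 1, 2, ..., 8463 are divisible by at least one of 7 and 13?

By inclusion-exclusion,
1209 + 651 − 93 = 1767

1767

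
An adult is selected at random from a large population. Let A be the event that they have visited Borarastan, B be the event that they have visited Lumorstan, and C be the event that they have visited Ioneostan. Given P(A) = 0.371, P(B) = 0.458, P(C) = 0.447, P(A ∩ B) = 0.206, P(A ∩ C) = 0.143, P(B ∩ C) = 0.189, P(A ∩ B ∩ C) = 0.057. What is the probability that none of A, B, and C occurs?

0.205

P(A ∪ B ∪ C) = 0.371 + 0.458 + 0.447 − 0.206 − 0.143 − 0.189 + 0.057 = 0.795
P(none) = 1 − 0.795 = 0.205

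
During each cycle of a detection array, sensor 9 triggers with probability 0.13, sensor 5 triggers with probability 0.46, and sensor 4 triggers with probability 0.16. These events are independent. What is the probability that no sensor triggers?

P(none) = (1 − 0.13) × (1 − 0.46) × (1 − 0.16) = 0.87 × 0.54 × 0.84 = 0.394632

0.394632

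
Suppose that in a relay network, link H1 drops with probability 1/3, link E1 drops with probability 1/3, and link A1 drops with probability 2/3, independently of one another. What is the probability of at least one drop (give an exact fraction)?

Since the events are independent, P(none) is the product of the individual non-occurrence probabilities.
P(none) = (1 − 1/3) × (1 − 1/3) × (1 − 2/3) = 2/3 × 2/3 × 1/3 = 4/27
P(at least one) = 1 − 4/27 = 23/27

23/27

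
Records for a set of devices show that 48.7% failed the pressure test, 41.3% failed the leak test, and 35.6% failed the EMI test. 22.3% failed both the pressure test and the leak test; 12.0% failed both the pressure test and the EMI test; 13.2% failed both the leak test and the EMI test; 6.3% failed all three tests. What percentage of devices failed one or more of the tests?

Apply inclusion-exclusion:
P(≥1) = 48.7 + 41.3 + 35.6 − 22.3 − 12.0 − 13.2 + 6.3 = 84.4%

84.4%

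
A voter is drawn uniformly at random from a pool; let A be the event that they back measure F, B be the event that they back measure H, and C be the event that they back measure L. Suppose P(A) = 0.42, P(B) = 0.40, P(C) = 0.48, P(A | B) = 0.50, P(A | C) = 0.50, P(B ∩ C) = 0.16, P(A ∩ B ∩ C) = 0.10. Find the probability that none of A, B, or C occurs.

0.20

P(A ∩ B) = P(B)·P(A|B) = 0.40 × 0.50 = 0.20
P(A ∩ C) = P(C)·P(A|C) = 0.48 × 0.50 = 0.24
P(A ∪ B ∪ C) = 0.42 + 0.40 + 0.48 − 0.20 − 0.24 − 0.16 + 0.10 = 0.80
P(none) = 1 − 0.80 = 0.20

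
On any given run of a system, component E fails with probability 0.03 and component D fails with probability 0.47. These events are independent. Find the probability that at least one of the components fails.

0.4859

P(none) = (1 − 0.03) × (1 − 0.47) = 0.97 × 0.53 = 0.5141
P(at least one) = 1 − 0.5141 = 0.4859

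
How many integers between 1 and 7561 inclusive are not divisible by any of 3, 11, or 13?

Using inclusion–exclusion:
2520 + 687 + 581 − 229 − 193 − 52 + 17 = 3331
7561 − 3331 = 4230

4230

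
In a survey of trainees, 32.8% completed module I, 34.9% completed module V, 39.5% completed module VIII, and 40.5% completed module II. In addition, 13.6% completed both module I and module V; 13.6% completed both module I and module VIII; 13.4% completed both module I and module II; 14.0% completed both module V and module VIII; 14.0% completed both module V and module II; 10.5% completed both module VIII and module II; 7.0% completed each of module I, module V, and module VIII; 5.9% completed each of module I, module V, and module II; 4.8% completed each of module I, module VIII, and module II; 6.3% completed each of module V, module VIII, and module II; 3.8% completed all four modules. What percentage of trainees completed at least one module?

88.8%

Inclusion–exclusion gives
P(≥1) = 32.8 + 34.9 + 39.5 + 40.5 − 13.6 − 13.6 − 13.4 − 14.0 − 14.0 − 10.5 + 7.0 + 5.9 + 4.8 + 6.3 − 3.8 = 88.8%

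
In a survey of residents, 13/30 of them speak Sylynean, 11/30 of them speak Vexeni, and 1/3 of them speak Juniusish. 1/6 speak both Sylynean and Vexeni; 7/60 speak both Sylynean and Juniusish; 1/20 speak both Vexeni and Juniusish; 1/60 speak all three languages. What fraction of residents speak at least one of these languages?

Inclusion–exclusion gives
P(at least one) = 13/30 + 11/30 + 1/3 − 1/6 − 7/60 − 1/20 + 1/60 = 49/60

49/60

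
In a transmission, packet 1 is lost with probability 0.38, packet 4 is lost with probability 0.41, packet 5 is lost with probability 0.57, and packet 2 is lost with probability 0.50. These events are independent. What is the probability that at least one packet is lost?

Independence gives P(none) = ∏(1 − pᵢ).
P(none) = (1 − 0.38) × (1 − 0.41) × (1 − 0.57) × (1 − 0.50) = 0.62 × 0.59 × 0.43 × 0.50 = 0.078647
P(at least one) = 1 − 0.078647 = 0.921353

0.921353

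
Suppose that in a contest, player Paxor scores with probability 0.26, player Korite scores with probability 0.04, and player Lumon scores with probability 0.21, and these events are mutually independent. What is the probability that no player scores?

P(none) = (1 − 0.26) × (1 − 0.04) × (1 − 0.21) = 0.74 × 0.96 × 0.79 = 0.561216

0.561216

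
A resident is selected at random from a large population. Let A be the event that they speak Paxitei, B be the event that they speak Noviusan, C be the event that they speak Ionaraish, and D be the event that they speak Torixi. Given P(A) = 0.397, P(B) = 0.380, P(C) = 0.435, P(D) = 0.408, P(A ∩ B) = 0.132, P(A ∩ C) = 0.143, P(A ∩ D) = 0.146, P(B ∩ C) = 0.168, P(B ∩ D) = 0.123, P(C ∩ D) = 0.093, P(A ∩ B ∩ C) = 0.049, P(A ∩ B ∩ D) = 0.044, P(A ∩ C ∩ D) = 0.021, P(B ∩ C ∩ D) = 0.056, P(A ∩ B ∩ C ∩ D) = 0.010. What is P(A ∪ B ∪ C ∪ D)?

0.975

By inclusion-exclusion,
P(A ∪ B ∪ C ∪ D) = 0.397 + 0.380 + 0.435 + 0.408 − 0.132 − 0.143 − 0.146 − 0.168 − 0.123 − 0.093 + 0.049 + 0.044 + 0.021 + 0.056 − 0.010 = 0.975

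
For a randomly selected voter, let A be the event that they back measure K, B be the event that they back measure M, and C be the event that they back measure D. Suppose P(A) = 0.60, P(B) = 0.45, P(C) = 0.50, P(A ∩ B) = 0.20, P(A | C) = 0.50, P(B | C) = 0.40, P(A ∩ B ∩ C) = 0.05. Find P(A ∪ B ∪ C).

P(A ∩ C) = P(C)·P(A|C) = 0.50 × 0.50 = 0.25
P(B ∩ C) = P(C)·P(B|C) = 0.50 × 0.40 = 0.20
By inclusion–exclusion:
P(A ∪ B ∪ C) = 0.60 + 0.45 + 0.50 − 0.20 − 0.25 − 0.20 + 0.05 = 0.95

0.95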